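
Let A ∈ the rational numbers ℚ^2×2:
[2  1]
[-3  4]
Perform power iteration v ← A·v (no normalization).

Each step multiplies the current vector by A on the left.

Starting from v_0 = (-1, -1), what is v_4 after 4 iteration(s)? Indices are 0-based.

v_4 = (23, 191)

v_0 = (-1, -1).
v_1 = A·v_0 = (-3, -1).
v_2 = A·v_1 = (-7, 5).
v_3 = A·v_2 = (-9, 41).
v_4 = A·v_3 = (23, 191).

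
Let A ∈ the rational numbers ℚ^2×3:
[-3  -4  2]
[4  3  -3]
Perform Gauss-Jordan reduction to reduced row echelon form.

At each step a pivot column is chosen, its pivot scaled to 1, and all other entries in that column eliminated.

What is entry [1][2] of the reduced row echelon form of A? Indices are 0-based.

M[1][2] = 1/7

step 1: normalize row 0 (÷-3) = (1, 4/3, -2/3)
  row 1: subtract 4×row0 = (0, -7/3, -1/3)
step 2: normalize row 1 (÷-7/3) = (0, 1, 1/7)
  row 0: subtract 4/3×row1 = (1, 0, -6/7)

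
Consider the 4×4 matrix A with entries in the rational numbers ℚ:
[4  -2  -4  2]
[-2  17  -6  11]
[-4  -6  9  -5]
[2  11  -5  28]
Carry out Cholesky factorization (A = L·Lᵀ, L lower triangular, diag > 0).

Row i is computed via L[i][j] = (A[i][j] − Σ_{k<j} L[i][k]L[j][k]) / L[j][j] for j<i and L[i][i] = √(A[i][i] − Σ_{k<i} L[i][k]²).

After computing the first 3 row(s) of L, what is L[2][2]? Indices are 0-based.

L[2][2] = 1

Step 1: L[0][0] = √(4) = 2.
  L[1][0] = (-2) / L[0][0] = -1.
Step 2: L[1][1] = √(16) = 4.
  L[2][0] = (-4) / L[0][0] = -2.
  L[2][1] = (-8) / L[1][1] = -2.
Step 3: L[2][2] = √(1) = 1.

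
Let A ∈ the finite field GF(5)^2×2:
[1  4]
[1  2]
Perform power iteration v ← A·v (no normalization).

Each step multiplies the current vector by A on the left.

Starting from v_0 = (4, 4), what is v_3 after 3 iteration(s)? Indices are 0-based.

v_3 = (4, 1)

v_0 = (4, 4).
v_1 = A·v_0 = (0, 2).
v_2 = A·v_1 = (3, 4).
v_3 = A·v_2 = (4, 1).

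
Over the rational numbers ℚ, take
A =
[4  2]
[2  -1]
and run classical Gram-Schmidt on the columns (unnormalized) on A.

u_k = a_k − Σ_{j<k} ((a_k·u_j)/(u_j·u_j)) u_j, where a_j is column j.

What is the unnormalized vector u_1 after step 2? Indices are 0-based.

u_1 = (4/5, -8/5)

Step 1: u_0 = a_0 = (4, 2).
Step 2: u_1 = a_1 − (3/10)·u_0 = (4/5, -8/5).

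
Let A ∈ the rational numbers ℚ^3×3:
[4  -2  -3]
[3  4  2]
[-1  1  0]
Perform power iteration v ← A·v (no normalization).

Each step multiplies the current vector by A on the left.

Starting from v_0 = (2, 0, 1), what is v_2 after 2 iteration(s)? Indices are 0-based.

v_2 = (10, 43, 3)

v_0 = (2, 0, 1).
v_1 = A·v_0 = (5, 8, -2).
v_2 = A·v_1 = (10, 43, 3).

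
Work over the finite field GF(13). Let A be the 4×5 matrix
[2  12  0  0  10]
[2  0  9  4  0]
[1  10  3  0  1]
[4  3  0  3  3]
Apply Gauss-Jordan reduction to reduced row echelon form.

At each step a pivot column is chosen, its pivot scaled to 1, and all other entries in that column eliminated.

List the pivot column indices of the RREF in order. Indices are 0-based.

pivot columns: 0, 1, 2, 3

[1] R0 /= 2  ⇒  (1, 6, 0, 0, 5)
     R1 -= 2·R0  ⇒  (0, 1, 9, 4, 3)
     R2 -= 1·R0  ⇒  (0, 4, 3, 0, 9)
     R3 -= 4·R0  ⇒  (0, 5, 0, 3, 9)
[2] R1 /= 1  ⇒  (0, 1, 9, 4, 3)
     R0 -= 6·R1  ⇒  (1, 0, 11, 2, 0)
     R2 -= 4·R1  ⇒  (0, 0, 6, 10, 10)
     R3 -= 5·R1  ⇒  (0, 0, 7, 9, 7)
[3] R2 /= 6  ⇒  (0, 0, 1, 6, 6)
     R0 -= 11·R2  ⇒  (1, 0, 0, 1, 12)
     R1 -= 9·R2  ⇒  (0, 1, 0, 2, 1)
     R3 -= 7·R2  ⇒  (0, 0, 0, 6, 4)
[4] R3 /= 6  ⇒  (0, 0, 0, 1, 5)
     R0 -= 1·R3  ⇒  (1, 0, 0, 0, 7)
     R1 -= 2·R3  ⇒  (0, 1, 0, 0, 4)
     R2 -= 6·R3  ⇒  (0, 0, 1, 0, 2)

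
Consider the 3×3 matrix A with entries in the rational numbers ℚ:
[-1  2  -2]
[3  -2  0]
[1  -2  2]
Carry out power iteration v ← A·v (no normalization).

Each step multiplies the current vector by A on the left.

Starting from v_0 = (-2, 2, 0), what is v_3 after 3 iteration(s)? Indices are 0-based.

v_3 = (62, -118, -62)

v_0 = (-2, 2, 0).
v_1 = A·v_0 = (6, -10, -6).
v_2 = A·v_1 = (-14, 38, 14).
v_3 = A·v_2 = (62, -118, -62).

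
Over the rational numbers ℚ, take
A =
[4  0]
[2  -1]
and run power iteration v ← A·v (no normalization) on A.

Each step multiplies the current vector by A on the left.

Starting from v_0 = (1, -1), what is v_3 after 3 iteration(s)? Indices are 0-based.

v_0 = (1, -1).
v_1 = A·v_0 = (4, 3).
v_2 = A·v_1 = (16, 5).
v_3 = A·v_2 = (64, 27).

v_3 = (64, 27)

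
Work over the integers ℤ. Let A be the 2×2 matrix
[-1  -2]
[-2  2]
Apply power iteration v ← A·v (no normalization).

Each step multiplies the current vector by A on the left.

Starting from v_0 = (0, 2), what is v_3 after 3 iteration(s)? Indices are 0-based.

v_3 = (-28, 40)

v_0 = (0, 2).
v_1 = A·v_0 = (-4, 4).
v_2 = A·v_1 = (-4, 16).
v_3 = A·v_2 = (-28, 40).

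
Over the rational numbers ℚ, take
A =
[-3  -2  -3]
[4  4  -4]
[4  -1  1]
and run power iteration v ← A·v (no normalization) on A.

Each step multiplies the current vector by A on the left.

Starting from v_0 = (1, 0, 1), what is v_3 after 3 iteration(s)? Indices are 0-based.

v_0 = (1, 0, 1).
v_1 = A·v_0 = (-6, 0, 5).
v_2 = A·v_1 = (3, -44, -19).
v_3 = A·v_2 = (136, -88, 37).

v_3 = (136, -88, 37)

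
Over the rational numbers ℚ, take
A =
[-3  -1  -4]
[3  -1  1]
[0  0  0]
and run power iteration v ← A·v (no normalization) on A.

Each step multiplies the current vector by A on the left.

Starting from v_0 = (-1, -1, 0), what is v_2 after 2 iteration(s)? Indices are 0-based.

v_2 = (-10, 14, 0)

v_0 = (-1, -1, 0).
v_1 = A·v_0 = (4, -2, 0).
v_2 = A·v_1 = (-10, 14, 0).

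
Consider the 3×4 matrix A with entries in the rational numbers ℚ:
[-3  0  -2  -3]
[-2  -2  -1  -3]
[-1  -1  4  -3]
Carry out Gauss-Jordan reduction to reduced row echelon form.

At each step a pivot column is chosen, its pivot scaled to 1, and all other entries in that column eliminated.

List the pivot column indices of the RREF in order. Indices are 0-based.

pivot(0,0)=-3: scale R0 → (1, 0, 2/3, 1)
  clear (1,0): R1 −= (-2)R0 → (0, -2, 1/3, -1)
  clear (2,0): R2 −= (-1)R0 → (0, -1, 14/3, -2)
pivot(1,1)=-2: scale R1 → (0, 1, -1/6, 1/2)
  clear (2,1): R2 −= (-1)R1 → (0, 0, 9/2, -3/2)
pivot(2,2)=9/2: scale R2 → (0, 0, 1, -1/3)
  clear (0,2): R0 −= (2/3)R2 → (1, 0, 0, 11/9)
  clear (1,2): R1 −= (-1/6)R2 → (0, 1, 0, 4/9)

pivot columns: 0, 1, 2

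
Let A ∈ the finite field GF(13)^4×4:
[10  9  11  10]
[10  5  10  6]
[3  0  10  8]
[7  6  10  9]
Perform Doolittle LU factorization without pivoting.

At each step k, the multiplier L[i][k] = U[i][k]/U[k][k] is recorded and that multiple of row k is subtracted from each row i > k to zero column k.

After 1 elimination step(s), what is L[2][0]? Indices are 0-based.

[col 0] pivot 10
  R1 -= 1*R0 → (0, 9, 12, 9)  (L[1][0] := 1)
  R2 -= 12*R0 → (0, 9, 8, 5)  (L[2][0] := 12)
  R3 -= 2*R0 → (0, 1, 1, 2)  (L[3][0] := 2)

L[2][0] = 12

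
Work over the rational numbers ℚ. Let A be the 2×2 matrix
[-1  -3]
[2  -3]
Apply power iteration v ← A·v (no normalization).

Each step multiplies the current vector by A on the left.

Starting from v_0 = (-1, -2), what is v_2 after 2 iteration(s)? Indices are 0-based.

v_2 = (-19, 2)

v_0 = (-1, -2).
v_1 = A·v_0 = (7, 4).
v_2 = A·v_1 = (-19, 2).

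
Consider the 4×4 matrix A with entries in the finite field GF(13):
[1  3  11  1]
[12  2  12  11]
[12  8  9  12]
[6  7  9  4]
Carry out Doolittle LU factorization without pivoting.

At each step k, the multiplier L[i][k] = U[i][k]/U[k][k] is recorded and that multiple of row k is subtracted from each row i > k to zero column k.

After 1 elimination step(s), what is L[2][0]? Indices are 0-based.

L[2][0] = 12

k=0: U[0][0]=1
  eliminate (1,0): mult=12, new row 1: (0, 5, 10, 12); set L[1][0]=12
  eliminate (2,0): mult=12, new row 2: (0, 11, 7, 0); set L[2][0]=12
  eliminate (3,0): mult=6, new row 3: (0, 2, 8, 11); set L[3][0]=6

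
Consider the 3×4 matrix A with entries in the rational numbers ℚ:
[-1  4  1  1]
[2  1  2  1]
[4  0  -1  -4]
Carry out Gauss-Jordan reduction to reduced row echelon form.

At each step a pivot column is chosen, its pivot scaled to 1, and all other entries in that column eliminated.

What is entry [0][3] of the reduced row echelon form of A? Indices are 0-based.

[1] R0 /= -1  ⇒  (1, -4, -1, -1)
     R1 -= 2·R0  ⇒  (0, 9, 4, 3)
     R2 -= 4·R0  ⇒  (0, 16, 3, 0)
[2] R1 /= 9  ⇒  (0, 1, 4/9, 1/3)
     R0 -= -4·R1  ⇒  (1, 0, 7/9, 1/3)
     R2 -= 16·R1  ⇒  (0, 0, -37/9, -16/3)
[3] R2 /= -37/9  ⇒  (0, 0, 1, 48/37)
     R0 -= 7/9·R2  ⇒  (1, 0, 0, -25/37)
     R1 -= 4/9·R2  ⇒  (0, 1, 0, -9/37)

M[0][3] = -25/37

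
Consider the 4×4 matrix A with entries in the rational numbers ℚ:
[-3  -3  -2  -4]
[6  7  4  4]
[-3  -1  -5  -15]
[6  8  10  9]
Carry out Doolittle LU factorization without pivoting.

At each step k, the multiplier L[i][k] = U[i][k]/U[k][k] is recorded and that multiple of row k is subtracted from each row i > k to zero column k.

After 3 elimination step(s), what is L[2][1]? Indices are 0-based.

L[2][1] = 2

[col 0] pivot -3
  R1 -= -2*R0 → (0, 1, 0, -4)  (L[1][0] := -2)
  R2 -= 1*R0 → (0, 2, -3, -11)  (L[2][0] := 1)
  R3 -= -2*R0 → (0, 2, 6, 1)  (L[3][0] := -2)
[col 1] pivot 1
  R2 -= 2*R1 → (0, 0, -3, -3)  (L[2][1] := 2)
  R3 -= 2*R1 → (0, 0, 6, 9)  (L[3][1] := 2)
[col 2] pivot -3
  R3 -= -2*R2 → (0, 0, 0, 3)  (L[3][2] := -2)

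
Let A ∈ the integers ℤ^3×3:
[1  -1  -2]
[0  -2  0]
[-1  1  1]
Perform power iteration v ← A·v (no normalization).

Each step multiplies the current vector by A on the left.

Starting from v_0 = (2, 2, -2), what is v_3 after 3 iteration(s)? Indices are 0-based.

v_0 = (2, 2, -2).
v_1 = A·v_0 = (4, -4, -2).
v_2 = A·v_1 = (12, 8, -10).
v_3 = A·v_2 = (24, -16, -14).

v_3 = (24, -16, -14)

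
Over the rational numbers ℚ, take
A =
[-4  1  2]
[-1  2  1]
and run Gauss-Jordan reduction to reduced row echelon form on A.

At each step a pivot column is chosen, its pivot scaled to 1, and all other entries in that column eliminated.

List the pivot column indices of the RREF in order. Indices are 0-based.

pivot columns: 0, 1

step 1: normalize row 0 (÷-4) = (1, -1/4, -1/2)
  row 1: subtract -1×row0 = (0, 7/4, 1/2)
step 2: normalize row 1 (÷7/4) = (0, 1, 2/7)
  row 0: subtract -1/4×row1 = (1, 0, -3/7)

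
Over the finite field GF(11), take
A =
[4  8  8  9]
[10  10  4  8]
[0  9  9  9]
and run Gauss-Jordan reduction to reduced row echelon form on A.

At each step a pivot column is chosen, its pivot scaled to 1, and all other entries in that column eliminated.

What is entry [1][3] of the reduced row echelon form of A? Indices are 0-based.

M[1][3] = 3

[1] R0 /= 4  ⇒  (1, 2, 2, 5)
     R1 -= 10·R0  ⇒  (0, 1, 6, 2)
[2] R1 /= 1  ⇒  (0, 1, 6, 2)
     R0 -= 2·R1  ⇒  (1, 0, 1, 1)
     R2 -= 9·R1  ⇒  (0, 0, 10, 2)
[3] R2 /= 10  ⇒  (0, 0, 1, 9)
     R0 -= 1·R2  ⇒  (1, 0, 0, 3)
     R1 -= 6·R2  ⇒  (0, 1, 0, 3)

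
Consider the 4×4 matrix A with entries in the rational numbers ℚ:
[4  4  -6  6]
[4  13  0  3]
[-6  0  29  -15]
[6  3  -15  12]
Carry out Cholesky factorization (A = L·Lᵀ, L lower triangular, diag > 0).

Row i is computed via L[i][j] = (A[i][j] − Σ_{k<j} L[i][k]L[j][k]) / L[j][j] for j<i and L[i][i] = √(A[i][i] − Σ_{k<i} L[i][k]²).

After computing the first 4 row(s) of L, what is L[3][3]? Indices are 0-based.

Step 1: L[0][0] = √(4) = 2.
  L[1][0] = (4) / L[0][0] = 2.
Step 2: L[1][1] = √(9) = 3.
  L[2][0] = (-6) / L[0][0] = -3.
  L[2][1] = (6) / L[1][1] = 2.
Step 3: L[2][2] = √(16) = 4.
  L[3][0] = (6) / L[0][0] = 3.
  L[3][1] = (-3) / L[1][1] = -1.
  L[3][2] = (-4) / L[2][2] = -1.
Step 4: L[3][3] = √(1) = 1.

L[3][3] = 1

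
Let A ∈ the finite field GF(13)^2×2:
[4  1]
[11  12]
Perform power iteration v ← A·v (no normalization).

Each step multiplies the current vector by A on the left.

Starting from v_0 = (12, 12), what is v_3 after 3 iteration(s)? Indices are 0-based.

v_0 = (12, 12).
v_1 = A·v_0 = (8, 3).
v_2 = A·v_1 = (9, 7).
v_3 = A·v_2 = (4, 1).

v_3 = (4, 1)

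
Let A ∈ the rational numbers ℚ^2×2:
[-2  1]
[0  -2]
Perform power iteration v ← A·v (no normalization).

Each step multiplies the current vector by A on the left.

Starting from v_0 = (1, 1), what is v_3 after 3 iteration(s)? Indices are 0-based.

v_0 = (1, 1).
v_1 = A·v_0 = (-1, -2).
v_2 = A·v_1 = (0, 4).
v_3 = A·v_2 = (4, -8).

v_3 = (4, -8)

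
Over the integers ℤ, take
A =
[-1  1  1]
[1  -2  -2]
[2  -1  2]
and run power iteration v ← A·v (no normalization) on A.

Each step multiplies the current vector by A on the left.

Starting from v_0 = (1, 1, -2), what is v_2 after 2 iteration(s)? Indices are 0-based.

v_0 = (1, 1, -2).
v_1 = A·v_0 = (-2, 3, -3).
v_2 = A·v_1 = (2, -2, -13).

v_2 = (2, -2, -13)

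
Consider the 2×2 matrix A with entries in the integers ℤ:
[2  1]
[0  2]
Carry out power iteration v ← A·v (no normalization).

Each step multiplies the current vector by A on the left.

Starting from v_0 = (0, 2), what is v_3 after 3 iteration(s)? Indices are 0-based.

v_3 = (24, 16)

v_0 = (0, 2).
v_1 = A·v_0 = (2, 4).
v_2 = A·v_1 = (8, 8).
v_3 = A·v_2 = (24, 16).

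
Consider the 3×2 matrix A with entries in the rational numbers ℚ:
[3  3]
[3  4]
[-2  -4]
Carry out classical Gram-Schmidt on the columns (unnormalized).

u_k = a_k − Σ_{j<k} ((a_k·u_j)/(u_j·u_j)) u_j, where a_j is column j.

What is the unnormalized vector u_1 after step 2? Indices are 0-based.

Step 1: u_0 = a_0 = (3, 3, -2).
Step 2: u_1 = a_1 − (29/22)·u_0 = (-21/22, 1/22, -15/11).

u_1 = (-21/22, 1/22, -15/11)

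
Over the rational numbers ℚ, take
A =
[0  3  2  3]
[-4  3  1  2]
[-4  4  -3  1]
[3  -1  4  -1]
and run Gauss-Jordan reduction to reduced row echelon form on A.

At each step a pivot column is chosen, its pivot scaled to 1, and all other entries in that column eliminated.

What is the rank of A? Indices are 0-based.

[1] R0 <-> R1
[1] R0 /= -4  ⇒  (1, -3/4, -1/4, -1/2)
     R2 -= -4·R0  ⇒  (0, 1, -4, -1)
     R3 -= 3·R0  ⇒  (0, 5/4, 19/4, 1/2)
[2] R1 /= 3  ⇒  (0, 1, 2/3, 1)
     R0 -= -3/4·R1  ⇒  (1, 0, 1/4, 1/4)
     R2 -= 1·R1  ⇒  (0, 0, -14/3, -2)
     R3 -= 5/4·R1  ⇒  (0, 0, 47/12, -3/4)
[3] R2 /= -14/3  ⇒  (0, 0, 1, 3/7)
     R0 -= 1/4·R2  ⇒  (1, 0, 0, 1/7)
     R1 -= 2/3·R2  ⇒  (0, 1, 0, 5/7)
     R3 -= 47/12·R2  ⇒  (0, 0, 0, -17/7)
[4] R3 /= -17/7  ⇒  (0, 0, 0, 1)
     R0 -= 1/7·R3  ⇒  (1, 0, 0, 0)
     R1 -= 5/7·R3  ⇒  (0, 1, 0, 0)
     R2 -= 3/7·R3  ⇒  (0, 0, 1, 0)

rank = 4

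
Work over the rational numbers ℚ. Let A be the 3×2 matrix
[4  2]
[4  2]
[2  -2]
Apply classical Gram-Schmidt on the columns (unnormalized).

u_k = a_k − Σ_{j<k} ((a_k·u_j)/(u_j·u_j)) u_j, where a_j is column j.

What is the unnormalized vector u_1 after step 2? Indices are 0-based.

u_1 = (2/3, 2/3, -8/3)

Step 1: u_0 = a_0 = (4, 4, 2).
Step 2: u_1 = a_1 − (1/3)·u_0 = (2/3, 2/3, -8/3).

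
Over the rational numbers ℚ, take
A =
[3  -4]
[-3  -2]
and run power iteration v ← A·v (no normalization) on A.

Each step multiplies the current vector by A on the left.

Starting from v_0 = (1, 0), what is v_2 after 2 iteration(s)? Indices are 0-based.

v_0 = (1, 0).
v_1 = A·v_0 = (3, -3).
v_2 = A·v_1 = (21, -3).

v_2 = (21, -3)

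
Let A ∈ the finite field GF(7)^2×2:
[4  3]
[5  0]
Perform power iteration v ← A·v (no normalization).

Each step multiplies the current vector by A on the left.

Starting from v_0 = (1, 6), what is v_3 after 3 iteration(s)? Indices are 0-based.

v_0 = (1, 6).
v_1 = A·v_0 = (1, 5).
v_2 = A·v_1 = (5, 5).
v_3 = A·v_2 = (0, 4).

v_3 = (0, 4)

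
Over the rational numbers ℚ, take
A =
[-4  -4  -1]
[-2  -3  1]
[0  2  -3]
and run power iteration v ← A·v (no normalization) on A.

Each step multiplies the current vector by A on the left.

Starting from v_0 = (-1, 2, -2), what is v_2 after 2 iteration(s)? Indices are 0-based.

v_0 = (-1, 2, -2).
v_1 = A·v_0 = (-2, -6, 10).
v_2 = A·v_1 = (22, 32, -42).

v_2 = (22, 32, -42)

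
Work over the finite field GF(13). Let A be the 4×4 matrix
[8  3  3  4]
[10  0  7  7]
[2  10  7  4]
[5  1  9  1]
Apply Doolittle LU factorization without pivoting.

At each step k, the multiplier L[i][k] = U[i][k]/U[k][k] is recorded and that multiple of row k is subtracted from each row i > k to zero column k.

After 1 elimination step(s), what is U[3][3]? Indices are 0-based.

U[3][3] = 5

Step 1: pivot at (0,0) is 8.
  row1 ← row1 − (11)·row0  ⇒  L[1][0]=11, U row1=(0, 6, 0, 2)
  row2 ← row2 − (10)·row0  ⇒  L[2][0]=10, U row2=(0, 6, 3, 3)
  row3 ← row3 − (12)·row0  ⇒  L[3][0]=12, U row3=(0, 4, 12, 5)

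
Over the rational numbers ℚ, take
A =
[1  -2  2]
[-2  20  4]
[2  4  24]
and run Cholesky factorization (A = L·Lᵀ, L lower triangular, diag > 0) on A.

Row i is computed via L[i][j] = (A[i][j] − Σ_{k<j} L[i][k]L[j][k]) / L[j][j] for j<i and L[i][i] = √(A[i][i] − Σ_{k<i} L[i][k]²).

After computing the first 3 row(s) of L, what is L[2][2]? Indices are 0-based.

Step 1: L[0][0] = √(1) = 1.
  L[1][0] = (-2) / L[0][0] = -2.
Step 2: L[1][1] = √(16) = 4.
  L[2][0] = (2) / L[0][0] = 2.
  L[2][1] = (8) / L[1][1] = 2.
Step 3: L[2][2] = √(16) = 4.

L[2][2] = 4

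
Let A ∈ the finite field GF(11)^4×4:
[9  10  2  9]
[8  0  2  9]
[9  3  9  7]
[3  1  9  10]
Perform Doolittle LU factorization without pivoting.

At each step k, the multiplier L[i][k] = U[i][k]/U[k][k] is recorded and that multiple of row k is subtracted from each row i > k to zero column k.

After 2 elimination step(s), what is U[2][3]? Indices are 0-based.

Step 1: pivot at (0,0) is 9.
  row1 ← row1 − (7)·row0  ⇒  L[1][0]=7, U row1=(0, 7, 10, 1)
  row2 ← row2 − (1)·row0  ⇒  L[2][0]=1, U row2=(0, 4, 7, 9)
  row3 ← row3 − (4)·row0  ⇒  L[3][0]=4, U row3=(0, 5, 1, 7)
Step 2: pivot at (1,1) is 7.
  row2 ← row2 − (10)·row1  ⇒  L[2][1]=10, U row2=(0, 0, 6, 10)
  row3 ← row3 − (7)·row1  ⇒  L[3][1]=7, U row3=(0, 0, 8, 0)

U[2][3] = 10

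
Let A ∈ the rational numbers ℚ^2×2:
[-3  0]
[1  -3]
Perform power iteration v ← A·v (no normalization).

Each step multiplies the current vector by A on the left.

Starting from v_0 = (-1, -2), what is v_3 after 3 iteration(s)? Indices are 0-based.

v_3 = (27, 27)

v_0 = (-1, -2).
v_1 = A·v_0 = (3, 5).
v_2 = A·v_1 = (-9, -12).
v_3 = A·v_2 = (27, 27).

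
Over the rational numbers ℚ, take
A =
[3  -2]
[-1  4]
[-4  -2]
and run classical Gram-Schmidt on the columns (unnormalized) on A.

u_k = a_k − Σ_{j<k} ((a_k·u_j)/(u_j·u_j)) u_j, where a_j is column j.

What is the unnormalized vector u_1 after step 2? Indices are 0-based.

u_1 = (-23/13, 51/13, -30/13)

Step 1: u_0 = a_0 = (3, -1, -4).
Step 2: u_1 = a_1 − (-1/13)·u_0 = (-23/13, 51/13, -30/13).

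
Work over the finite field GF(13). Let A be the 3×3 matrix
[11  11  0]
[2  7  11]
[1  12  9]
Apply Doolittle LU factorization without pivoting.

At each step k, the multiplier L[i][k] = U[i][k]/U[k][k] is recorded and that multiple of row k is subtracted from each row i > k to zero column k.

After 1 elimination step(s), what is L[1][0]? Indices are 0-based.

L[1][0] = 12

Step 1: pivot at (0,0) is 11.
  row1 ← row1 − (12)·row0  ⇒  L[1][0]=12, U row1=(0, 5, 11)
  row2 ← row2 − (6)·row0  ⇒  L[2][0]=6, U row2=(0, 11, 9)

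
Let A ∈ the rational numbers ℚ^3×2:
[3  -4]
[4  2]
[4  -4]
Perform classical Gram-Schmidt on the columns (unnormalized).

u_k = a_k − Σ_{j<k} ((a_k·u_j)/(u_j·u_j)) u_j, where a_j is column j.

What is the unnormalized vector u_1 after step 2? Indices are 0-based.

Step 1: u_0 = a_0 = (3, 4, 4).
Step 2: u_1 = a_1 − (-20/41)·u_0 = (-104/41, 162/41, -84/41).

u_1 = (-104/41, 162/41, -84/41)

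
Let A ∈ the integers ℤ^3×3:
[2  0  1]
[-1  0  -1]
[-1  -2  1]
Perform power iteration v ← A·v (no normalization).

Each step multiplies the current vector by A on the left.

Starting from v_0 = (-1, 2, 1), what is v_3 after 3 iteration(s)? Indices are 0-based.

v_3 = (-9, 5, -3)

v_0 = (-1, 2, 1).
v_1 = A·v_0 = (-1, 0, -2).
v_2 = A·v_1 = (-4, 3, -1).
v_3 = A·v_2 = (-9, 5, -3).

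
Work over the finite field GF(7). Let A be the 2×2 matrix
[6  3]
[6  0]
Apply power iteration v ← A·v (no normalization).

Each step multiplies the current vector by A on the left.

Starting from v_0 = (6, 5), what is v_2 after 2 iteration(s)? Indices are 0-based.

v_0 = (6, 5).
v_1 = A·v_0 = (2, 1).
v_2 = A·v_1 = (1, 5).

v_2 = (1, 5)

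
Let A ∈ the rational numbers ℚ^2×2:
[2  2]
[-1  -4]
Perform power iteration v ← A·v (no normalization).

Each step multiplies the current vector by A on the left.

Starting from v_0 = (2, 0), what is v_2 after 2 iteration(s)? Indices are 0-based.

v_2 = (4, 4)

v_0 = (2, 0).
v_1 = A·v_0 = (4, -2).
v_2 = A·v_1 = (4, 4).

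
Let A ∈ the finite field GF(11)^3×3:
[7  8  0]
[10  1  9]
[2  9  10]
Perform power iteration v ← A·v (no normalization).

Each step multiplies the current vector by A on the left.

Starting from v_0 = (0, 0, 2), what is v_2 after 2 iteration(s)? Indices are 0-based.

v_0 = (0, 0, 2).
v_1 = A·v_0 = (0, 7, 9).
v_2 = A·v_1 = (1, 0, 10).

v_2 = (1, 0, 10)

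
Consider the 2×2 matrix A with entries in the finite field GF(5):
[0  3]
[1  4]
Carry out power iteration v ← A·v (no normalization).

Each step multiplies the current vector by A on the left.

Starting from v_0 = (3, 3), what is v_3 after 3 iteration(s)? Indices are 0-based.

v_3 = (2, 1)

v_0 = (3, 3).
v_1 = A·v_0 = (4, 0).
v_2 = A·v_1 = (0, 4).
v_3 = A·v_2 = (2, 1).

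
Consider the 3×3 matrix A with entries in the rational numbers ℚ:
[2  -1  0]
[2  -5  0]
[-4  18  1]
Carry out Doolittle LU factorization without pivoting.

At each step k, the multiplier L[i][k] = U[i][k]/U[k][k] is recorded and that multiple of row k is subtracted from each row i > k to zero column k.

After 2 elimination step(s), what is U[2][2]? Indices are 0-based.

Step 1: pivot at (0,0) is 2.
  row1 ← row1 − (1)·row0  ⇒  L[1][0]=1, U row1=(0, -4, 0)
  row2 ← row2 − (-2)·row0  ⇒  L[2][0]=-2, U row2=(0, 16, 1)
Step 2: pivot at (1,1) is -4.
  row2 ← row2 − (-4)·row1  ⇒  L[2][1]=-4, U row2=(0, 0, 1)

U[2][2] = 1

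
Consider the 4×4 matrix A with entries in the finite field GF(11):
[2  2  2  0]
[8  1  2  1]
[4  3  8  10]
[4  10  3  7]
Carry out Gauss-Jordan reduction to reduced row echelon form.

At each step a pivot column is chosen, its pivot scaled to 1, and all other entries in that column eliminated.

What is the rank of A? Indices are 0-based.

[1] R0 /= 2  ⇒  (1, 1, 1, 0)
     R1 -= 8·R0  ⇒  (0, 4, 5, 1)
     R2 -= 4·R0  ⇒  (0, 10, 4, 10)
     R3 -= 4·R0  ⇒  (0, 6, 10, 7)
[2] R1 /= 4  ⇒  (0, 1, 4, 3)
     R0 -= 1·R1  ⇒  (1, 0, 8, 8)
     R2 -= 10·R1  ⇒  (0, 0, 8, 2)
     R3 -= 6·R1  ⇒  (0, 0, 8, 0)
[3] R2 /= 8  ⇒  (0, 0, 1, 3)
     R0 -= 8·R2  ⇒  (1, 0, 0, 6)
     R1 -= 4·R2  ⇒  (0, 1, 0, 2)
     R3 -= 8·R2  ⇒  (0, 0, 0, 9)
[4] R3 /= 9  ⇒  (0, 0, 0, 1)
     R0 -= 6·R3  ⇒  (1, 0, 0, 0)
     R1 -= 2·R3  ⇒  (0, 1, 0, 0)
     R2 -= 3·R3  ⇒  (0, 0, 1, 0)

rank = 4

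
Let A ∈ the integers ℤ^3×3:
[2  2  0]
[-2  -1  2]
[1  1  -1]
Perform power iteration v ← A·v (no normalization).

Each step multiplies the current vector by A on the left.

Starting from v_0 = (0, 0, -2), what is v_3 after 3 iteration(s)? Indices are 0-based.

v_3 = (0, -4, 6)

v_0 = (0, 0, -2).
v_1 = A·v_0 = (0, -4, 2).
v_2 = A·v_1 = (-8, 8, -6).
v_3 = A·v_2 = (0, -4, 6).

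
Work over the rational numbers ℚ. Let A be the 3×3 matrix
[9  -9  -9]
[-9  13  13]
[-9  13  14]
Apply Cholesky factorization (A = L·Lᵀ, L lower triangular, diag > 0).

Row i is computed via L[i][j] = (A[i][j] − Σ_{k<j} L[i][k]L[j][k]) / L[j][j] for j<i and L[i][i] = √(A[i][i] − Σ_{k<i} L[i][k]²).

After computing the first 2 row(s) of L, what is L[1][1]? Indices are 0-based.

L[1][1] = 2

Step 1: L[0][0] = √(9) = 3.
  L[1][0] = (-9) / L[0][0] = -3.
Step 2: L[1][1] = √(4) = 2.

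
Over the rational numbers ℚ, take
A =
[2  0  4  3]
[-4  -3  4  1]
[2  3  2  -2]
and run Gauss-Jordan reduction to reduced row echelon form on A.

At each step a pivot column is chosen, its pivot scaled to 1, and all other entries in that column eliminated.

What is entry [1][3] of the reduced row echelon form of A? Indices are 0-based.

pivot(0,0)=2: scale R0 → (1, 0, 2, 3/2)
  clear (1,0): R1 −= (-4)R0 → (0, -3, 12, 7)
  clear (2,0): R2 −= (2)R0 → (0, 3, -2, -5)
pivot(1,1)=-3: scale R1 → (0, 1, -4, -7/3)
  clear (2,1): R2 −= (3)R1 → (0, 0, 10, 2)
pivot(2,2)=10: scale R2 → (0, 0, 1, 1/5)
  clear (0,2): R0 −= (2)R2 → (1, 0, 0, 11/10)
  clear (1,2): R1 −= (-4)R2 → (0, 1, 0, -23/15)

M[1][3] = -23/15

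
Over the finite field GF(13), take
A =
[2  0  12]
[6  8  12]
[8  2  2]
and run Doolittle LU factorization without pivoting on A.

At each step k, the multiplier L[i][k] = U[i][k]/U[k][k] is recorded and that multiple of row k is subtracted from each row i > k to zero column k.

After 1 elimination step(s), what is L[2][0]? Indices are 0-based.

Step 1: pivot at (0,0) is 2.
  row1 ← row1 − (3)·row0  ⇒  L[1][0]=3, U row1=(0, 8, 2)
  row2 ← row2 − (4)·row0  ⇒  L[2][0]=4, U row2=(0, 2, 6)

L[2][0] = 4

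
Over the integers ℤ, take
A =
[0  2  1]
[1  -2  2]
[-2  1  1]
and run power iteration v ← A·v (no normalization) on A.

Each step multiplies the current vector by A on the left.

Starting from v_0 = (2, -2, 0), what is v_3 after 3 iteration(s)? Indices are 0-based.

v_3 = (-48, 78, -32)

v_0 = (2, -2, 0).
v_1 = A·v_0 = (-4, 6, -6).
v_2 = A·v_1 = (6, -28, 8).
v_3 = A·v_2 = (-48, 78, -32).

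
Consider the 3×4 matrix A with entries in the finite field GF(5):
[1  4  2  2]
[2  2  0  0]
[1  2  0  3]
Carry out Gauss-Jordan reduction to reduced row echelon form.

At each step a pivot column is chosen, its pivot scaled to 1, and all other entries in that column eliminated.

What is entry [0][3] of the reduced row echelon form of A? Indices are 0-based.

M[0][3] = 2

[1] R0 /= 1  ⇒  (1, 4, 2, 2)
     R1 -= 2·R0  ⇒  (0, 4, 1, 1)
     R2 -= 1·R0  ⇒  (0, 3, 3, 1)
[2] R1 /= 4  ⇒  (0, 1, 4, 4)
     R0 -= 4·R1  ⇒  (1, 0, 1, 1)
     R2 -= 3·R1  ⇒  (0, 0, 1, 4)
[3] R2 /= 1  ⇒  (0, 0, 1, 4)
     R0 -= 1·R2  ⇒  (1, 0, 0, 2)
     R1 -= 4·R2  ⇒  (0, 1, 0, 3)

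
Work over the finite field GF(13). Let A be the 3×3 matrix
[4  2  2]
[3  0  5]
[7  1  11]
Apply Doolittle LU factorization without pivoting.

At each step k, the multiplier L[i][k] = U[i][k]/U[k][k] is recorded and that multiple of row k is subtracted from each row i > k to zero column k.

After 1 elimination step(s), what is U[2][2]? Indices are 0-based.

U[2][2] = 1

[col 0] pivot 4
  R1 -= 4*R0 → (0, 5, 10)  (L[1][0] := 4)
  R2 -= 5*R0 → (0, 4, 1)  (L[2][0] := 5)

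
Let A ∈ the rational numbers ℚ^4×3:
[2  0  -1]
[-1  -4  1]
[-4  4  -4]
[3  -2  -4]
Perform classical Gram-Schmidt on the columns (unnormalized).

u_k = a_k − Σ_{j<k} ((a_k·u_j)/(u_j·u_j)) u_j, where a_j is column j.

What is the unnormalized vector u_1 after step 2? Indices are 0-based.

u_1 = (6/5, -23/5, 8/5, -1/5)

Step 1: u_0 = a_0 = (2, -1, -4, 3).
Step 2: u_1 = a_1 − (-3/5)·u_0 = (6/5, -23/5, 8/5, -1/5).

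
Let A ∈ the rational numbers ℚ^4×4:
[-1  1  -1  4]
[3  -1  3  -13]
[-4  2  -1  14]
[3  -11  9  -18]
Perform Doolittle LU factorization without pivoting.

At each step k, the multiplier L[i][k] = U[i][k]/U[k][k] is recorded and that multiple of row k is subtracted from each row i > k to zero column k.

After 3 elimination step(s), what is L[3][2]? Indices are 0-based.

k=0: U[0][0]=-1
  eliminate (1,0): mult=-3, new row 1: (0, 2, 0, -1); set L[1][0]=-3
  eliminate (2,0): mult=4, new row 2: (0, -2, 3, -2); set L[2][0]=4
  eliminate (3,0): mult=-3, new row 3: (0, -8, 6, -6); set L[3][0]=-3
k=1: U[1][1]=2
  eliminate (2,1): mult=-1, new row 2: (0, 0, 3, -3); set L[2][1]=-1
  eliminate (3,1): mult=-4, new row 3: (0, 0, 6, -10); set L[3][1]=-4
k=2: U[2][2]=3
  eliminate (3,2): mult=2, new row 3: (0, 0, 0, -4); set L[3][2]=2

L[3][2] = 2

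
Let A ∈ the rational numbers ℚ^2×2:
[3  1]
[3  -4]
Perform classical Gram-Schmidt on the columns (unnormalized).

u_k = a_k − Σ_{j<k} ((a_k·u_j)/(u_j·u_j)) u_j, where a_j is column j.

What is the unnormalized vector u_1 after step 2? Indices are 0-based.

u_1 = (5/2, -5/2)

Step 1: u_0 = a_0 = (3, 3).
Step 2: u_1 = a_1 − (-1/2)·u_0 = (5/2, -5/2).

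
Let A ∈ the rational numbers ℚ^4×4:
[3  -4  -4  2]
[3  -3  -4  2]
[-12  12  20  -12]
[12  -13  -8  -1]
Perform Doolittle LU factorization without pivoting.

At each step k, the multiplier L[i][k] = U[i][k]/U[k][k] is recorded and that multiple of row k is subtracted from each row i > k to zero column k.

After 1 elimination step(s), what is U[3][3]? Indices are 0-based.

[col 0] pivot 3
  R1 -= 1*R0 → (0, 1, 0, 0)  (L[1][0] := 1)
  R2 -= -4*R0 → (0, -4, 4, -4)  (L[2][0] := -4)
  R3 -= 4*R0 → (0, 3, 8, -9)  (L[3][0] := 4)

U[3][3] = -9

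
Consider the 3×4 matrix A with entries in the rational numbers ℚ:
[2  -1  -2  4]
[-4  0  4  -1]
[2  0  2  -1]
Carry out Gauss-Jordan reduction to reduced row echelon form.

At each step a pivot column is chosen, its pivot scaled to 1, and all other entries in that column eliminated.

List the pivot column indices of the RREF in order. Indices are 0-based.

step 1: normalize row 0 (÷2) = (1, -1/2, -1, 2)
  row 1: subtract -4×row0 = (0, -2, 0, 7)
  row 2: subtract 2×row0 = (0, 1, 4, -5)
step 2: normalize row 1 (÷-2) = (0, 1, 0, -7/2)
  row 0: subtract -1/2×row1 = (1, 0, -1, 1/4)
  row 2: subtract 1×row1 = (0, 0, 4, -3/2)
step 3: normalize row 2 (÷4) = (0, 0, 1, -3/8)
  row 0: subtract -1×row2 = (1, 0, 0, -1/8)

pivot columns: 0, 1, 2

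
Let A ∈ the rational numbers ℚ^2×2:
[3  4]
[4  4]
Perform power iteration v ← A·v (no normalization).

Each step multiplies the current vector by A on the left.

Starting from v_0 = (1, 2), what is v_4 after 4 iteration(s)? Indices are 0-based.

v_0 = (1, 2).
v_1 = A·v_0 = (11, 12).
v_2 = A·v_1 = (81, 92).
v_3 = A·v_2 = (611, 692).
v_4 = A·v_3 = (4601, 5212).

v_4 = (4601, 5212)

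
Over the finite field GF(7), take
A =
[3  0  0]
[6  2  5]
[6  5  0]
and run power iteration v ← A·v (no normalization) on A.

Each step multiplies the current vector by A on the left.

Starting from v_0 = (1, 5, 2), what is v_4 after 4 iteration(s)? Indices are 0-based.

v_4 = (4, 5, 5)

v_0 = (1, 5, 2).
v_1 = A·v_0 = (3, 5, 3).
v_2 = A·v_1 = (2, 1, 1).
v_3 = A·v_2 = (6, 5, 3).
v_4 = A·v_3 = (4, 5, 5).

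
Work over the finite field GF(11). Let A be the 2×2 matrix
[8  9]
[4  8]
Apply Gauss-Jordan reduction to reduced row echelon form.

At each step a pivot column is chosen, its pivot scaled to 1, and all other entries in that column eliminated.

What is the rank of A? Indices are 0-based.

rank = 2

pivot(0,0)=8: scale R0 → (1, 8)
  clear (1,0): R1 −= (4)R0 → (0, 9)
pivot(1,1)=9: scale R1 → (0, 1)
  clear (0,1): R0 −= (8)R1 → (1, 0)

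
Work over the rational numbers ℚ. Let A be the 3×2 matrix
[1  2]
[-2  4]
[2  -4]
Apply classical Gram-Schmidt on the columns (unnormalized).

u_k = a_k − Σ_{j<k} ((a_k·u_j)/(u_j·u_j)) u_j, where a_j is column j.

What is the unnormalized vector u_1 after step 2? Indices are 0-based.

u_1 = (32/9, 8/9, -8/9)

Step 1: u_0 = a_0 = (1, -2, 2).
Step 2: u_1 = a_1 − (-14/9)·u_0 = (32/9, 8/9, -8/9).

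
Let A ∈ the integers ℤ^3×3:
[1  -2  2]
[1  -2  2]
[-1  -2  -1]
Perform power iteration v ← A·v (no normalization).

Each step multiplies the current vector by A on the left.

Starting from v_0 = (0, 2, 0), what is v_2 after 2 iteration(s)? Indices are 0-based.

v_0 = (0, 2, 0).
v_1 = A·v_0 = (-4, -4, -4).
v_2 = A·v_1 = (-4, -4, 16).

v_2 = (-4, -4, 16)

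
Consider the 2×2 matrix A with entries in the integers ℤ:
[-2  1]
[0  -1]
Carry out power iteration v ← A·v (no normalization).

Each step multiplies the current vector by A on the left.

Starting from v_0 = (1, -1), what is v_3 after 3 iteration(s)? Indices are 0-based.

v_3 = (-15, 1)

v_0 = (1, -1).
v_1 = A·v_0 = (-3, 1).
v_2 = A·v_1 = (7, -1).
v_3 = A·v_2 = (-15, 1).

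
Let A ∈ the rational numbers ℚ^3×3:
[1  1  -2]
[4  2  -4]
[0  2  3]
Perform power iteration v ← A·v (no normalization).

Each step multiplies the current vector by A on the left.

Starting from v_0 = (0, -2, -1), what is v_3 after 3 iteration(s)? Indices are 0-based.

v_3 = (84, 196, -7)

v_0 = (0, -2, -1).
v_1 = A·v_0 = (0, 0, -7).
v_2 = A·v_1 = (14, 28, -21).
v_3 = A·v_2 = (84, 196, -7).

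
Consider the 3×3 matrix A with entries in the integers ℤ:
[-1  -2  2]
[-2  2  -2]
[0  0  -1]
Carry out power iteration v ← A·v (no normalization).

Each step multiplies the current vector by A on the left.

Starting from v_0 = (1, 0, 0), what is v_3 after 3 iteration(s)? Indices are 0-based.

v_0 = (1, 0, 0).
v_1 = A·v_0 = (-1, -2, 0).
v_2 = A·v_1 = (5, -2, 0).
v_3 = A·v_2 = (-1, -14, 0).

v_3 = (-1, -14, 0)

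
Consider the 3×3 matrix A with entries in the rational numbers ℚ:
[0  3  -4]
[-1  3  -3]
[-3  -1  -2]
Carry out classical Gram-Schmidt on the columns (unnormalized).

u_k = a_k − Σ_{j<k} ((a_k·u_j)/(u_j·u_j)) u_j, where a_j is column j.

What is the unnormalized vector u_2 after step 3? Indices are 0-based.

Step 1: u_0 = a_0 = (0, -1, -3).
Step 2: u_1 = a_1 − (0)·u_0 = (3, 3, -1).
Step 3: u_2 = a_2 − (9/10)·u_0 − (-1)·u_1 = (-1, 9/10, -3/10).

u_2 = (-1, 9/10, -3/10)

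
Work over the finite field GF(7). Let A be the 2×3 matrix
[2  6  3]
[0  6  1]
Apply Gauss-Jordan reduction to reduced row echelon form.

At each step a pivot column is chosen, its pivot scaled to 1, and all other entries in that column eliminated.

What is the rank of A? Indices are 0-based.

rank = 2

pivot(0,0)=2: scale R0 → (1, 3, 5)
pivot(1,1)=6: scale R1 → (0, 1, 6)
  clear (0,1): R0 −= (3)R1 → (1, 0, 1)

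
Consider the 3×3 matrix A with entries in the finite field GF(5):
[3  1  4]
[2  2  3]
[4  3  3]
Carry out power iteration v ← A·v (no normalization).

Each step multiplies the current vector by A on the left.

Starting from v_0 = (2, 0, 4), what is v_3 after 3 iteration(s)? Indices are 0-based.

v_3 = (1, 4, 4)

v_0 = (2, 0, 4).
v_1 = A·v_0 = (2, 1, 0).
v_2 = A·v_1 = (2, 1, 1).
v_3 = A·v_2 = (1, 4, 4).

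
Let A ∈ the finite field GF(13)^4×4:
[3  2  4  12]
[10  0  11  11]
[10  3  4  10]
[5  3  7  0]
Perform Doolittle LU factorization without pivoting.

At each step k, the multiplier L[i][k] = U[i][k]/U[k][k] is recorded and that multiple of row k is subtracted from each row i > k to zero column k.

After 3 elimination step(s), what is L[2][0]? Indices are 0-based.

k=0: U[0][0]=3
  eliminate (1,0): mult=12, new row 1: (0, 2, 2, 10); set L[1][0]=12
  eliminate (2,0): mult=12, new row 2: (0, 5, 8, 9); set L[2][0]=12
  eliminate (3,0): mult=6, new row 3: (0, 4, 9, 6); set L[3][0]=6
k=1: U[1][1]=2
  eliminate (2,1): mult=9, new row 2: (0, 0, 3, 10); set L[2][1]=9
  eliminate (3,1): mult=2, new row 3: (0, 0, 5, 12); set L[3][1]=2
k=2: U[2][2]=3
  eliminate (3,2): mult=6, new row 3: (0, 0, 0, 4); set L[3][2]=6

L[2][0] = 12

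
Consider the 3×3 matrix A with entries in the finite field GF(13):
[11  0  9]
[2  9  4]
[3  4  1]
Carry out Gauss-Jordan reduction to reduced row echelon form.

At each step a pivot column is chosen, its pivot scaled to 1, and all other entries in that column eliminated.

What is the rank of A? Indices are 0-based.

pivot(0,0)=11: scale R0 → (1, 0, 2)
  clear (1,0): R1 −= (2)R0 → (0, 9, 0)
  clear (2,0): R2 −= (3)R0 → (0, 4, 8)
pivot(1,1)=9: scale R1 → (0, 1, 0)
  clear (2,1): R2 −= (4)R1 → (0, 0, 8)
pivot(2,2)=8: scale R2 → (0, 0, 1)
  clear (0,2): R0 −= (2)R2 → (1, 0, 0)

rank = 3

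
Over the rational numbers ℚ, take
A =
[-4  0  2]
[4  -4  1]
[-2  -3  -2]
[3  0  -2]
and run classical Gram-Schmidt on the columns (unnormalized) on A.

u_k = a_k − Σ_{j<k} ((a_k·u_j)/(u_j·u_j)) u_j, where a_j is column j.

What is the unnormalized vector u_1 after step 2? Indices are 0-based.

u_1 = (-8/9, -28/9, -31/9, 2/3)

Step 1: u_0 = a_0 = (-4, 4, -2, 3).
Step 2: u_1 = a_1 − (-2/9)·u_0 = (-8/9, -28/9, -31/9, 2/3).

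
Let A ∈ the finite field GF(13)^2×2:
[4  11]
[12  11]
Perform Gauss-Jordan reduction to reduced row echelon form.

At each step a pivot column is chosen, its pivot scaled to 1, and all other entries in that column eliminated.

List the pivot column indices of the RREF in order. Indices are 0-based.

pivot columns: 0, 1

pivot(0,0)=4: scale R0 → (1, 6)
  clear (1,0): R1 −= (12)R0 → (0, 4)
pivot(1,1)=4: scale R1 → (0, 1)
  clear (0,1): R0 −= (6)R1 → (1, 0)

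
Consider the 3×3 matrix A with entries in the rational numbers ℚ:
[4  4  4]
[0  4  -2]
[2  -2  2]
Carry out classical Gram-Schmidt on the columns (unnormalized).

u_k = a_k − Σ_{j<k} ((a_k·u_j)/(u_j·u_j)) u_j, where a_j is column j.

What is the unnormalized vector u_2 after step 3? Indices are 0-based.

u_2 = (4/9, -8/9, -8/9)

Step 1: u_0 = a_0 = (4, 0, 2).
Step 2: u_1 = a_1 − (3/5)·u_0 = (8/5, 4, -16/5).
Step 3: u_2 = a_2 − (1)·u_0 − (-5/18)·u_1 = (4/9, -8/9, -8/9).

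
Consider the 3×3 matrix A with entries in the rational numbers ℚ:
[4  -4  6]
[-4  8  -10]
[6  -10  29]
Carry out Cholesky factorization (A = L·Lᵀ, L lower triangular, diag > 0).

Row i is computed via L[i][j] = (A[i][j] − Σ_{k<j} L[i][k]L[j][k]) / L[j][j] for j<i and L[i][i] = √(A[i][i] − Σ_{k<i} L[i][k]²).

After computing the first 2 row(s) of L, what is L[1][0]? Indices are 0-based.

Step 1: L[0][0] = √(4) = 2.
  L[1][0] = (-4) / L[0][0] = -2.
Step 2: L[1][1] = √(4) = 2.

L[1][0] = -2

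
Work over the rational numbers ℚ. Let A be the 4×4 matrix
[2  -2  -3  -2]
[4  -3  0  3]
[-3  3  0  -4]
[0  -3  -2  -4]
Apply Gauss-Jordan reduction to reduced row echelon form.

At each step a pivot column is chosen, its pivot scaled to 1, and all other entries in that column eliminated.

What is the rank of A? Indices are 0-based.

rank = 4

step 1: normalize row 0 (÷2) = (1, -1, -3/2, -1)
  row 1: subtract 4×row0 = (0, 1, 6, 7)
  row 2: subtract -3×row0 = (0, 0, -9/2, -7)
step 2: normalize row 1 (÷1) = (0, 1, 6, 7)
  row 0: subtract -1×row1 = (1, 0, 9/2, 6)
  row 3: subtract -3×row1 = (0, 0, 16, 17)
step 3: normalize row 2 (÷-9/2) = (0, 0, 1, 14/9)
  row 0: subtract 9/2×row2 = (1, 0, 0, -1)
  row 1: subtract 6×row2 = (0, 1, 0, -7/3)
  row 3: subtract 16×row2 = (0, 0, 0, -71/9)
step 4: normalize row 3 (÷-71/9) = (0, 0, 0, 1)
  row 0: subtract -1×row3 = (1, 0, 0, 0)
  row 1: subtract -7/3×row3 = (0, 1, 0, 0)
  row 2: subtract 14/9×row3 = (0, 0, 1, 0)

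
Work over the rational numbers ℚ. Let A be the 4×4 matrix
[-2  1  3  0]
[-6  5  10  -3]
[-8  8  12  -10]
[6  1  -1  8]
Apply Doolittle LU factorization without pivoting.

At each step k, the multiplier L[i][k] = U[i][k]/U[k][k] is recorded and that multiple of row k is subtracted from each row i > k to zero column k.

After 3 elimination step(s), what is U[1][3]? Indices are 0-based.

U[1][3] = -3

[col 0] pivot -2
  R1 -= 3*R0 → (0, 2, 1, -3)  (L[1][0] := 3)
  R2 -= 4*R0 → (0, 4, 0, -10)  (L[2][0] := 4)
  R3 -= -3*R0 → (0, 4, 8, 8)  (L[3][0] := -3)
[col 1] pivot 2
  R2 -= 2*R1 → (0, 0, -2, -4)  (L[2][1] := 2)
  R3 -= 2*R1 → (0, 0, 6, 14)  (L[3][1] := 2)
[col 2] pivot -2
  R3 -= -3*R2 → (0, 0, 0, 2)  (L[3][2] := -3)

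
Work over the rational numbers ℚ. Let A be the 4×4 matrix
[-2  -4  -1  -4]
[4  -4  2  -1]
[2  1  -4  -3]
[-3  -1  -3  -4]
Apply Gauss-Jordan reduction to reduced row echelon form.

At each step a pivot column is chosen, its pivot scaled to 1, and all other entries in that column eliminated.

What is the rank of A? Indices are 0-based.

rank = 4

pivot(0,0)=-2: scale R0 → (1, 2, 1/2, 2)
  clear (1,0): R1 −= (4)R0 → (0, -12, 0, -9)
  clear (2,0): R2 −= (2)R0 → (0, -3, -5, -7)
  clear (3,0): R3 −= (-3)R0 → (0, 5, -3/2, 2)
pivot(1,1)=-12: scale R1 → (0, 1, 0, 3/4)
  clear (0,1): R0 −= (2)R1 → (1, 0, 1/2, 1/2)
  clear (2,1): R2 −= (-3)R1 → (0, 0, -5, -19/4)
  clear (3,1): R3 −= (5)R1 → (0, 0, -3/2, -7/4)
pivot(2,2)=-5: scale R2 → (0, 0, 1, 19/20)
  clear (0,2): R0 −= (1/2)R2 → (1, 0, 0, 1/40)
  clear (3,2): R3 −= (-3/2)R2 → (0, 0, 0, -13/40)
pivot(3,3)=-13/40: scale R3 → (0, 0, 0, 1)
  clear (0,3): R0 −= (1/40)R3 → (1, 0, 0, 0)
  clear (1,3): R1 −= (3/4)R3 → (0, 1, 0, 0)
  clear (2,3): R2 −= (19/20)R3 → (0, 0, 1, 0)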